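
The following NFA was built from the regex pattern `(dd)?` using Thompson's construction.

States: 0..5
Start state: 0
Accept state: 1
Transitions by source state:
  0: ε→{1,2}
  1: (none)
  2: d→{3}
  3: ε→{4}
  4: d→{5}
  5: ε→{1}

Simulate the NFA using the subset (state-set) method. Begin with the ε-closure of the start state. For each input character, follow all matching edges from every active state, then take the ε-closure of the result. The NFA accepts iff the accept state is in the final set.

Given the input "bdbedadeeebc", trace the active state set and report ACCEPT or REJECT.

Answer: REJECT

Derivation:
start: ε-closure({0}) = {0,1,2}
'b' @ 1: {}  — no active states
rest 'dbedadeeebc' ignored (set empty)
end set {} — state 1 not in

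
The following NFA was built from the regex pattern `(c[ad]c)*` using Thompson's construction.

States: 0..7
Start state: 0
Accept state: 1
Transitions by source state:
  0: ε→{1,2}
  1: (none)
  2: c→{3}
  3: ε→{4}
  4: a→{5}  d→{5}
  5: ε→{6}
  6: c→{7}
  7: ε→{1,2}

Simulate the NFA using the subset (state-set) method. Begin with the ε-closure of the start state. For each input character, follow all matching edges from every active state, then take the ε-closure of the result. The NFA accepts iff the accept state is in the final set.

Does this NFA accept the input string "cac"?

Answer: ACCEPT

Trace:
initial (ε-close {0}): {0,1,2}
'c' @ 1: {3,4}
'a' @ 2: {5,6}
'c' @ 3: {1,2,7}  [accepting]
after full input: {1,2,7}  (accept=1 in)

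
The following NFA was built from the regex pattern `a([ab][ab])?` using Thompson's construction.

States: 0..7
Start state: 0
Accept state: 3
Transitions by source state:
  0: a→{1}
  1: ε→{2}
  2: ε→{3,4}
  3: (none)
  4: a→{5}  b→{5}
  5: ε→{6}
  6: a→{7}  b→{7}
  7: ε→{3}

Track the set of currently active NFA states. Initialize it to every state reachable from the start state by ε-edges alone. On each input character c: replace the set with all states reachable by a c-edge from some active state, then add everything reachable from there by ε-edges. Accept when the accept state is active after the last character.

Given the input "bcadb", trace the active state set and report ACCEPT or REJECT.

start: ε-closure({0}) = {0}
'b' @ 1: {}  — state set empty
rest 'cadb' ignored (set empty)
end set {} — state 3 not in

Answer: REJECT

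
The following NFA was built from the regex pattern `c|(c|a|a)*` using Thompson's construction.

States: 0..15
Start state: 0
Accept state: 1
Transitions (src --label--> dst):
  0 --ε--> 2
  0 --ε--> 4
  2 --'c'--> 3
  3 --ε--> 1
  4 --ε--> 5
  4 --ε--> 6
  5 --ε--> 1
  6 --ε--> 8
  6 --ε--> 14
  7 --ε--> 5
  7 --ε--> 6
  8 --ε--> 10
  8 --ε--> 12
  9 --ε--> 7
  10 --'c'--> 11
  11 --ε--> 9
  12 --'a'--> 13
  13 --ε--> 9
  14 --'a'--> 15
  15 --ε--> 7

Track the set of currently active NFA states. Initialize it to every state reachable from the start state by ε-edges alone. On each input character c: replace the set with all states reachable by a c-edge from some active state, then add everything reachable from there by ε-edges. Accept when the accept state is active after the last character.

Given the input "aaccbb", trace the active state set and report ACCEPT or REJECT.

S₀ = ε-closure({0}) = {0,1,2,4,5,6,8,10,12,14}
'a' @ 1: {1,5,6,7,8,9,10,12,13,14,15}  (accept∈set)
'a' @ 2: {1,5,6,7,8,9,10,12,13,14,15}  (accept∈set)
'c' @ 3: {1,5,6,7,8,9,10,11,12,14}  (accept∈set)
'c' @ 4: {1,5,6,7,8,9,10,11,12,14}  (accept∈set)
'b' @ 5: {}  — dead — no transitions
rest 'b' ignored (set empty)
end set {} — state 1 not in

Answer: REJECT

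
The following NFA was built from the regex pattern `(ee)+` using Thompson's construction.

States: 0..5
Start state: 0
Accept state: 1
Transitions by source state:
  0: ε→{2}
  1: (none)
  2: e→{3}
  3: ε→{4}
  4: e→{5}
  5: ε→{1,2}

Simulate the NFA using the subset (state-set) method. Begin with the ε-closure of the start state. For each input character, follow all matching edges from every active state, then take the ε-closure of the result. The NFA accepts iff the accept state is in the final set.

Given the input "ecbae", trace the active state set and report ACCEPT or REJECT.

Answer: REJECT

Steps:
S₀ = ε-closure({0}) = {0,2}
'e' @ 1: {3,4}
'c' @ 2: {}  — no active states
rest 'bae' ignored (set empty)
end set {} — state 1 not in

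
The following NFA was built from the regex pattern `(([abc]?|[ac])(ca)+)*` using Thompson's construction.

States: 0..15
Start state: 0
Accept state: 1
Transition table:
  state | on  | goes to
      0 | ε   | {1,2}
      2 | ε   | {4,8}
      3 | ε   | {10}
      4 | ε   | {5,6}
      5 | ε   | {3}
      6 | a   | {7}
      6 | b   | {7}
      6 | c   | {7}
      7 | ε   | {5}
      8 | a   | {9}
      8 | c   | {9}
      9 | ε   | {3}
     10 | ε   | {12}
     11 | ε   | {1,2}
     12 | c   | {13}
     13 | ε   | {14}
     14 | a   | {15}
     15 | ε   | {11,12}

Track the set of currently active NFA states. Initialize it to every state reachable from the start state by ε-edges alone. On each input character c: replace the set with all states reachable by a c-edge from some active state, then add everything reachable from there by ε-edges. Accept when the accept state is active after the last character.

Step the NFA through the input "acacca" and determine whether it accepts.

Answer: ACCEPT

Derivation:
start: ε-closure({0}) = {0,1,2,3,4,5,6,8,10,12}
'a' @ 1: {3,5,7,9,10,12}
'c' @ 2: {13,14}
'a' @ 3: {1,2,3,4,5,6,8,10,11,12,15}  [accepting]
'c' @ 4: {3,5,7,9,10,12,13,14}
'c' @ 5: {13,14}
'a' @ 6: {1,2,3,4,5,6,8,10,11,12,15}  [accepting]
after full input: {1,2,3,4,5,6,8,10,11,12,15}  (accept=1 in)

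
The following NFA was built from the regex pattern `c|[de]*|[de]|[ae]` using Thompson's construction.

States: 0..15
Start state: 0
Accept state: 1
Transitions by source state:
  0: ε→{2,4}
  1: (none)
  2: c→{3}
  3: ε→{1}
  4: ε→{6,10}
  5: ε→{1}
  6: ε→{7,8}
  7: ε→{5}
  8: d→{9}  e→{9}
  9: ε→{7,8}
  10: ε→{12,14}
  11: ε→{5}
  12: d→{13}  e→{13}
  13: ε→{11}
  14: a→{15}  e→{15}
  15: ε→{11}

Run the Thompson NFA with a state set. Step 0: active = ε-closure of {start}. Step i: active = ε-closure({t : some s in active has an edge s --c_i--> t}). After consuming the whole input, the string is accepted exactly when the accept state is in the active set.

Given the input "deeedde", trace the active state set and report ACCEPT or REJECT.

S₀ = ε-closure({0}) = {0,1,2,4,5,6,7,8,10,12,14}
'd' @ 1: {1,5,7,8,9,11,13}  (accept∈set)
'e' @ 2: {1,5,7,8,9}  (accept∈set)
'e' @ 3: {1,5,7,8,9}  (accept∈set)
'e' @ 4: {1,5,7,8,9}  (accept∈set)
'd' @ 5: {1,5,7,8,9}  (accept∈set)
'd' @ 6: {1,5,7,8,9}  (accept∈set)
'e' @ 7: {1,5,7,8,9}  (accept∈set)
end set {1,5,7,8,9} — state 1 in

Answer: ACCEPT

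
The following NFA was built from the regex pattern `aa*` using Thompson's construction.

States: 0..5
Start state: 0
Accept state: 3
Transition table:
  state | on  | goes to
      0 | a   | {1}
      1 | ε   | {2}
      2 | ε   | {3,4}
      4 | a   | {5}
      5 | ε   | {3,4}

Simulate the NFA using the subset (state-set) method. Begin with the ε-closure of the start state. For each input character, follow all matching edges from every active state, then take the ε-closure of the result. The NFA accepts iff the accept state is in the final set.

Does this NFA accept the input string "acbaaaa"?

S₀ = ε-closure({0}) = {0}
'a' @ 1: {1,2,3,4}  ✓accept
'c' @ 2: {}  — state set empty
rest 'baaaa' ignored (set empty)
after full input: {}  (accept=3 not in)

Answer: REJECT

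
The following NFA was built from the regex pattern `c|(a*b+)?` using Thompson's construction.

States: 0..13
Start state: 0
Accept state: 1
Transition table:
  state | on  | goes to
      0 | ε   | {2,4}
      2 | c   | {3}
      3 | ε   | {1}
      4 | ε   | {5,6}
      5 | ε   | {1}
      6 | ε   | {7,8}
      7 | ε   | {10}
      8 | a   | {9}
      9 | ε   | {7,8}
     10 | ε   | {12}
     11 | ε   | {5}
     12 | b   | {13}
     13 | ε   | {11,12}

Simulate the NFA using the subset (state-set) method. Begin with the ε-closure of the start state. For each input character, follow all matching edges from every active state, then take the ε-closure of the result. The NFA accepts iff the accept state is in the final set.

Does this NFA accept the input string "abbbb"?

initial (ε-close {0}): {0,1,2,4,5,6,7,8,10,12}
'a' @ 1: {7,8,9,10,12}
'b' @ 2: {1,5,11,12,13}  [accepting]
'b' @ 3: {1,5,11,12,13}  [accepting]
'b' @ 4: {1,5,11,12,13}  [accepting]
'b' @ 5: {1,5,11,12,13}  [accepting]
after full input: {1,5,11,12,13}  (accept=1 in)

Answer: ACCEPT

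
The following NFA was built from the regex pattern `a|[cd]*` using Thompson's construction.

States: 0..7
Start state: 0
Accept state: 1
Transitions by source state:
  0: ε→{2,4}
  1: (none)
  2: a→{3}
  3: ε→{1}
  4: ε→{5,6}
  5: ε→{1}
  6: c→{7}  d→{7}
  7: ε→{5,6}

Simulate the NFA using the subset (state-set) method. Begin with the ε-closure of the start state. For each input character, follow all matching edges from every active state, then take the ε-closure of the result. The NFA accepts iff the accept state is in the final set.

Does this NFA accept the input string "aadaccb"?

Answer: REJECT

Steps:
initial (ε-close {0}): {0,1,2,4,5,6}
'a' @ 1: {1,3}  (accept∈set)
'a' @ 2: {}  — state set empty
rest 'daccb' ignored (set empty)
final: {}; accept 1 not in set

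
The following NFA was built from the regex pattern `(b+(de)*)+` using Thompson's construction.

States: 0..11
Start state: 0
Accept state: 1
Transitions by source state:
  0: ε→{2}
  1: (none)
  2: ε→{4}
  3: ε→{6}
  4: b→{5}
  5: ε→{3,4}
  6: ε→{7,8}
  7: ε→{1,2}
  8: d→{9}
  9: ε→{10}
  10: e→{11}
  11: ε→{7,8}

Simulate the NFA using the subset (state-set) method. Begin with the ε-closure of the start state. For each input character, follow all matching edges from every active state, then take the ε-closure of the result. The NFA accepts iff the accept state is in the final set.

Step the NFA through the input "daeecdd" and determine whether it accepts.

Answer: REJECT

Trace:
S₀ = ε-closure({0}) = {0,2,4}
'd' @ 1: {}  — dead — no transitions
rest 'aeecdd' ignored (set empty)
after full input: {}  (accept=1 not in)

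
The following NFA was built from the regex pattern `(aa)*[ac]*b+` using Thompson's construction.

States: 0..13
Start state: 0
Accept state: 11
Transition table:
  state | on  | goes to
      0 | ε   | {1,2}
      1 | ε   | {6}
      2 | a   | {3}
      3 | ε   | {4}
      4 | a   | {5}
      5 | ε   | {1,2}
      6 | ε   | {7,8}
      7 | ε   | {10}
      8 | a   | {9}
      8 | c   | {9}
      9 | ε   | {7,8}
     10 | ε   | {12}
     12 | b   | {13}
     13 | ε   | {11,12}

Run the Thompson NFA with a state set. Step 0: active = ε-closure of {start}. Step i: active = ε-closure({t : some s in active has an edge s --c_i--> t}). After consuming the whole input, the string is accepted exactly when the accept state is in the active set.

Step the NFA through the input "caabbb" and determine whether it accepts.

start: ε-closure({0}) = {0,1,2,6,7,8,10,12}
'c' @ 1: {7,8,9,10,12}
'a' @ 2: {7,8,9,10,12}
'a' @ 3: {7,8,9,10,12}
'b' @ 4: {11,12,13}  (accept∈set)
'b' @ 5: {11,12,13}  (accept∈set)
'b' @ 6: {11,12,13}  (accept∈set)
final: {11,12,13}; accept 11 in set

Answer: ACCEPT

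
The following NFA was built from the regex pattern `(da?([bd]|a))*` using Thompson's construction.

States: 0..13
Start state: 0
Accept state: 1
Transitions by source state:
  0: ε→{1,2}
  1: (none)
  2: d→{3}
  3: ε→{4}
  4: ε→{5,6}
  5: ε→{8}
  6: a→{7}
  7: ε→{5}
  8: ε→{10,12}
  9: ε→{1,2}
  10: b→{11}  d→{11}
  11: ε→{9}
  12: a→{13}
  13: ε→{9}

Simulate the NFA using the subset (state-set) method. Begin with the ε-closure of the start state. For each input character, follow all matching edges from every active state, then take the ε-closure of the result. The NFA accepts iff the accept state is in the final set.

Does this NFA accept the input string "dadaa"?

start: ε-closure({0}) = {0,1,2}
'd' @ 1: {3,4,5,6,8,10,12}
'a' @ 2: {1,2,5,7,8,9,10,12,13}  (accept∈set)
'd' @ 3: {1,2,3,4,5,6,8,9,10,11,12}  (accept∈set)
'a' @ 4: {1,2,5,7,8,9,10,12,13}  (accept∈set)
'a' @ 5: {1,2,9,13}  (accept∈set)
after full input: {1,2,9,13}  (accept=1 in)

Answer: ACCEPT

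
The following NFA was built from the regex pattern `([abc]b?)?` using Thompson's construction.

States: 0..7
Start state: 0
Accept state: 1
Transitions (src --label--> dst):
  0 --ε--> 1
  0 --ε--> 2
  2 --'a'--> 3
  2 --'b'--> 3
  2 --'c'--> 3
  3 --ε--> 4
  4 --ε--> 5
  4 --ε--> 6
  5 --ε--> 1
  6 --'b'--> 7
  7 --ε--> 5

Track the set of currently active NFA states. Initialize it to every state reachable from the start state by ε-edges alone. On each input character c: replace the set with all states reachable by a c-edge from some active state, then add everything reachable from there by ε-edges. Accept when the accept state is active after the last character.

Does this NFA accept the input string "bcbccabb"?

Answer: REJECT

Trace:
initial (ε-close {0}): {0,1,2}
'b' @ 1: {1,3,4,5,6}  (accept∈set)
'c' @ 2: {}  — dead — no transitions
rest 'bccabb' ignored (set empty)
end set {} — state 1 not in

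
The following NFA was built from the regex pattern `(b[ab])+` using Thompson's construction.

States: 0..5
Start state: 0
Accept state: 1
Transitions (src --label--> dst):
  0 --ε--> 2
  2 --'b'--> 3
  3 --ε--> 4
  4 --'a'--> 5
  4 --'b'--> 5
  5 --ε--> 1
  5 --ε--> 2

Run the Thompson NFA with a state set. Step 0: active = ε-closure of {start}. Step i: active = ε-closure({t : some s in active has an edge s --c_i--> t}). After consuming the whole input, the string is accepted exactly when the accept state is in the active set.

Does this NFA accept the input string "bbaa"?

Answer: REJECT

Trace:
initial (ε-close {0}): {0,2}
'b' @ 1: {3,4}
'b' @ 2: {1,2,5}  [accepting]
'a' @ 3: {}  — state set empty
rest 'a' ignored (set empty)
after full input: {}  (accept=1 not in)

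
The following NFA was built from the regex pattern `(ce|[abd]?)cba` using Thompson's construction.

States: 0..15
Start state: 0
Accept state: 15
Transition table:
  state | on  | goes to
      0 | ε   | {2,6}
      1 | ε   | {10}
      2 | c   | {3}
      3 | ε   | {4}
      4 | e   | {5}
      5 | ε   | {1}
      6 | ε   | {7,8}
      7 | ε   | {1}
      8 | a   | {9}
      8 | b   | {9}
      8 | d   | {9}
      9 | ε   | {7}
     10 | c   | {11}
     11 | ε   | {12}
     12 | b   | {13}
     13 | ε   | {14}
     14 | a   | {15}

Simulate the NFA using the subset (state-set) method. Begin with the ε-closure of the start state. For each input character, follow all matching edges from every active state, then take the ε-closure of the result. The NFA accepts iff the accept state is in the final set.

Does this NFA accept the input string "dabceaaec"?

start: ε-closure({0}) = {0,1,2,6,7,8,10}
'd' @ 1: {1,7,9,10}
'a' @ 2: {}  — state set empty
rest 'bceaaec' ignored (set empty)
final: {}; accept 15 not in set

Answer: REJECT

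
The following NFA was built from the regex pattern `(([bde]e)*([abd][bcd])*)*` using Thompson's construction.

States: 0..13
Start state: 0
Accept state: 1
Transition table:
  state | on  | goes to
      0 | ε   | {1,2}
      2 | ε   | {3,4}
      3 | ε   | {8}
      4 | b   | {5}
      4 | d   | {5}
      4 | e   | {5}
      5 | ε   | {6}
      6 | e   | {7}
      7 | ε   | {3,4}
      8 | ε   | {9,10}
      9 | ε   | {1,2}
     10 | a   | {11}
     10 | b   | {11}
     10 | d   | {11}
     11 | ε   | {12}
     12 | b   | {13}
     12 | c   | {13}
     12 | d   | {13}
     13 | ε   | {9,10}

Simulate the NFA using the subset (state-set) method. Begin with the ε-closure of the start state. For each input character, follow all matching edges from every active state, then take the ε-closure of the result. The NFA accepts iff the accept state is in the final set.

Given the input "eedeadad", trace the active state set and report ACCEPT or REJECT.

initial (ε-close {0}): {0,1,2,3,4,8,9,10}
'e' @ 1: {5,6}
'e' @ 2: {1,2,3,4,7,8,9,10}  (accept∈set)
'd' @ 3: {5,6,11,12}
'e' @ 4: {1,2,3,4,7,8,9,10}  (accept∈set)
'a' @ 5: {11,12}
'd' @ 6: {1,2,3,4,8,9,10,13}  (accept∈set)
'a' @ 7: {11,12}
'd' @ 8: {1,2,3,4,8,9,10,13}  (accept∈set)
final: {1,2,3,4,8,9,10,13}; accept 1 in set

Answer: ACCEPT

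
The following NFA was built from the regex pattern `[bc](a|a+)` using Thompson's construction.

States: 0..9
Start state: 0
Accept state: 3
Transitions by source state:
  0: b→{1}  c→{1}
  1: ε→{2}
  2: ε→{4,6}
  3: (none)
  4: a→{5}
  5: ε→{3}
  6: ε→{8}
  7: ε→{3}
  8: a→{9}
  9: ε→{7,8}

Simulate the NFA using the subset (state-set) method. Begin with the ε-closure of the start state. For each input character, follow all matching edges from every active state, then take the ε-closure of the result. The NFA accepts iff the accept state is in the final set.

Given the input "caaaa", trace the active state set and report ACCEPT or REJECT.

Answer: ACCEPT

Derivation:
initial (ε-close {0}): {0}
'c' @ 1: {1,2,4,6,8}
'a' @ 2: {3,5,7,8,9}  [accepting]
'a' @ 3: {3,7,8,9}  [accepting]
'a' @ 4: {3,7,8,9}  [accepting]
'a' @ 5: {3,7,8,9}  [accepting]
after full input: {3,7,8,9}  (accept=3 in)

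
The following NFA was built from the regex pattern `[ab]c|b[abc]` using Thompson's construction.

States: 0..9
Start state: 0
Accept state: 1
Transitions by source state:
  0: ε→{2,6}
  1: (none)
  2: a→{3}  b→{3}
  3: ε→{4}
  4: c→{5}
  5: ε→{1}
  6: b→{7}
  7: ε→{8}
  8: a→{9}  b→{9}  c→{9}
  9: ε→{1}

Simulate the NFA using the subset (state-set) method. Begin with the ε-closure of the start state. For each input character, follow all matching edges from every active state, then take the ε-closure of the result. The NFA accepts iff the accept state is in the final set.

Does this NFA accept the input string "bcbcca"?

initial (ε-close {0}): {0,2,6}
'b' @ 1: {3,4,7,8}
'c' @ 2: {1,5,9}  (accept∈set)
'b' @ 3: {}  — dead — no transitions
rest 'cca' ignored (set empty)
final: {}; accept 1 not in set

Answer: REJECT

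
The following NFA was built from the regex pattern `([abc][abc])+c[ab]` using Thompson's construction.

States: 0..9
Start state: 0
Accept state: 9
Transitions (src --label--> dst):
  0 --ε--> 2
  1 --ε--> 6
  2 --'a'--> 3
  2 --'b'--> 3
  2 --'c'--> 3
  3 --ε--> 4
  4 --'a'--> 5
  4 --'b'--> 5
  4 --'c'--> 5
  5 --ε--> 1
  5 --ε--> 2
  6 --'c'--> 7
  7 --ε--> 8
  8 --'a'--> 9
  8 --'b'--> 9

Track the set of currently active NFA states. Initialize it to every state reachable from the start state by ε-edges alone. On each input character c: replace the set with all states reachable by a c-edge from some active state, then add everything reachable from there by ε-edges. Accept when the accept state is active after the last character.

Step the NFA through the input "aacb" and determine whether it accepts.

start: ε-closure({0}) = {0,2}
'a' @ 1: {3,4}
'a' @ 2: {1,2,5,6}
'c' @ 3: {3,4,7,8}
'b' @ 4: {1,2,5,6,9}  ✓accept
after full input: {1,2,5,6,9}  (accept=9 in)

Answer: ACCEPT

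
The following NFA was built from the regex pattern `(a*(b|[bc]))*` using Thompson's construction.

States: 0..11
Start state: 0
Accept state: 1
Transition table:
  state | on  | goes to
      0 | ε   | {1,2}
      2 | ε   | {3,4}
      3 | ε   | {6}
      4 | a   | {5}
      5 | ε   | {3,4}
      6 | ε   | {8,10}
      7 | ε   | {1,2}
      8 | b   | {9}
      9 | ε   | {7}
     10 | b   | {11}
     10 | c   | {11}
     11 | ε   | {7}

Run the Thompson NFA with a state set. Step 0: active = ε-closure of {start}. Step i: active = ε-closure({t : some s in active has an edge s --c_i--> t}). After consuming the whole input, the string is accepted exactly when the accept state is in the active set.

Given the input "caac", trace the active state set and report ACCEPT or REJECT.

start: ε-closure({0}) = {0,1,2,3,4,6,8,10}
'c' @ 1: {1,2,3,4,6,7,8,10,11}  [accepting]
'a' @ 2: {3,4,5,6,8,10}
'a' @ 3: {3,4,5,6,8,10}
'c' @ 4: {1,2,3,4,6,7,8,10,11}  [accepting]
final: {1,2,3,4,6,7,8,10,11}; accept 1 in set

Answer: ACCEPT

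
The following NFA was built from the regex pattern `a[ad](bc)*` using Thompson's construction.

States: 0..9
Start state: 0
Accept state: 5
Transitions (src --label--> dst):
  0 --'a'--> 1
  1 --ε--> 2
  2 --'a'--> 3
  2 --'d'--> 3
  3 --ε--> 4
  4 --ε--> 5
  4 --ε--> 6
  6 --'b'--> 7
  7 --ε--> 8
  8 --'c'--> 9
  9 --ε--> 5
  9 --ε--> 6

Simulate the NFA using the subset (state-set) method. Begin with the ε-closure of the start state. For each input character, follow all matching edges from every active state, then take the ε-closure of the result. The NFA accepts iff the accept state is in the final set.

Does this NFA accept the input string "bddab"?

start: ε-closure({0}) = {0}
'b' @ 1: {}  — state set empty
rest 'ddab' ignored (set empty)
final: {}; accept 5 not in set

Answer: REJECT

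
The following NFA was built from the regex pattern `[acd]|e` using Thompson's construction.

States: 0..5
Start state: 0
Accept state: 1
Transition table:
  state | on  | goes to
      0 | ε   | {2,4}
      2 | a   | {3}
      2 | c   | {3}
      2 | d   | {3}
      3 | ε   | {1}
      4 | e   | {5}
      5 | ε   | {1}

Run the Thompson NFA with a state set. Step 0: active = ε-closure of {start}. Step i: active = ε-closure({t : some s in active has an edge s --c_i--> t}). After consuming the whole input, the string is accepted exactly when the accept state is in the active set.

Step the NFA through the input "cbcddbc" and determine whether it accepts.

S₀ = ε-closure({0}) = {0,2,4}
'c' @ 1: {1,3}  ✓accept
'b' @ 2: {}  — no active states
rest 'cddbc' ignored (set empty)
end set {} — state 1 not in

Answer: REJECT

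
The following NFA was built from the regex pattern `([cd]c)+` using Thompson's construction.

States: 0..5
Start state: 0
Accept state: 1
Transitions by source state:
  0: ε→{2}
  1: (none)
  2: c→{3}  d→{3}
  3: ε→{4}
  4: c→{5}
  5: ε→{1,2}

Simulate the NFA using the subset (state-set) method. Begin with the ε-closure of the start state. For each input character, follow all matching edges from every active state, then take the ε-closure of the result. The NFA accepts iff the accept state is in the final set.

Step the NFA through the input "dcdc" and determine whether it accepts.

Answer: ACCEPT

Steps:
S₀ = ε-closure({0}) = {0,2}
'd' @ 1: {3,4}
'c' @ 2: {1,2,5}  (accept∈set)
'd' @ 3: {3,4}
'c' @ 4: {1,2,5}  (accept∈set)
end set {1,2,5} — state 1 in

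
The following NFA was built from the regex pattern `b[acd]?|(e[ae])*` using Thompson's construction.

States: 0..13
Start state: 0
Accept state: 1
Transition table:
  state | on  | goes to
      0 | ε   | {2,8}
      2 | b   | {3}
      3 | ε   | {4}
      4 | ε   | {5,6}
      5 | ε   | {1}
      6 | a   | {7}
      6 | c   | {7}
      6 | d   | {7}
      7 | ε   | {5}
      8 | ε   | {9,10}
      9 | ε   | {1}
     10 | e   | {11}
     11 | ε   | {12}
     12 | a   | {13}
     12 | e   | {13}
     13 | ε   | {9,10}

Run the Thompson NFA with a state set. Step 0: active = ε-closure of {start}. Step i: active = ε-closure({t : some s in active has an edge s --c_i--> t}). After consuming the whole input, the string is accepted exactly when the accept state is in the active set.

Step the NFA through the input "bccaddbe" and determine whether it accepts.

Answer: REJECT

Trace:
initial (ε-close {0}): {0,1,2,8,9,10}
'b' @ 1: {1,3,4,5,6}  (accept∈set)
'c' @ 2: {1,5,7}  (accept∈set)
'c' @ 3: {}  — state set empty
rest 'addbe' ignored (set empty)
after full input: {}  (accept=1 not in)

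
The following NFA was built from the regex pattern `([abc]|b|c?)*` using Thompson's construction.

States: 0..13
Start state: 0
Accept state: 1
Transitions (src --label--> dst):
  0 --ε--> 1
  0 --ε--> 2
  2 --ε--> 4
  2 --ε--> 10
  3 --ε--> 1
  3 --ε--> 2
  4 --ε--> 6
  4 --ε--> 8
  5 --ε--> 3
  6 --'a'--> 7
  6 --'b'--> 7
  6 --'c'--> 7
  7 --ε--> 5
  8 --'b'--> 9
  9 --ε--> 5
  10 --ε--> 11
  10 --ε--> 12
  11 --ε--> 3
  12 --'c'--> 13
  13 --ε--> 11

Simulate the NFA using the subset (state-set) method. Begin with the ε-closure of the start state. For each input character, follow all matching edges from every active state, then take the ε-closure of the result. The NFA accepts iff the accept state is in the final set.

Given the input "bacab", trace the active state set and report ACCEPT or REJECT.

Answer: ACCEPT

Trace:
S₀ = ε-closure({0}) = {0,1,2,3,4,6,8,10,11,12}
'b' @ 1: {1,2,3,4,5,6,7,8,9,10,11,12}  [accepting]
'a' @ 2: {1,2,3,4,5,6,7,8,10,11,12}  [accepting]
'c' @ 3: {1,2,3,4,5,6,7,8,10,11,12,13}  [accepting]
'a' @ 4: {1,2,3,4,5,6,7,8,10,11,12}  [accepting]
'b' @ 5: {1,2,3,4,5,6,7,8,9,10,11,12}  [accepting]
after full input: {1,2,3,4,5,6,7,8,9,10,11,12}  (accept=1 in)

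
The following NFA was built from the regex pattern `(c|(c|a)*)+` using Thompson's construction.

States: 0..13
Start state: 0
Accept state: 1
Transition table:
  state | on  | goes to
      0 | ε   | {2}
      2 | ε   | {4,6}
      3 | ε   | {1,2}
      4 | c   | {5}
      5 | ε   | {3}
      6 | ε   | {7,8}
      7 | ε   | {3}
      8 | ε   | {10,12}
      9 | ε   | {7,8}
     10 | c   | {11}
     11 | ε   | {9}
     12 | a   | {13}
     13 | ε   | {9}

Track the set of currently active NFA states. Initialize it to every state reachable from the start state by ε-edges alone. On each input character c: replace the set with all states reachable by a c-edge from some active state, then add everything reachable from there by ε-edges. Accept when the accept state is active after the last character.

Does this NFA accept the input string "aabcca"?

Answer: REJECT

Trace:
initial (ε-close {0}): {0,1,2,3,4,6,7,8,10,12}
'a' @ 1: {1,2,3,4,6,7,8,9,10,12,13}  [accepting]
'a' @ 2: {1,2,3,4,6,7,8,9,10,12,13}  [accepting]
'b' @ 3: {}  — dead — no transitions
rest 'cca' ignored (set empty)
after full input: {}  (accept=1 not in)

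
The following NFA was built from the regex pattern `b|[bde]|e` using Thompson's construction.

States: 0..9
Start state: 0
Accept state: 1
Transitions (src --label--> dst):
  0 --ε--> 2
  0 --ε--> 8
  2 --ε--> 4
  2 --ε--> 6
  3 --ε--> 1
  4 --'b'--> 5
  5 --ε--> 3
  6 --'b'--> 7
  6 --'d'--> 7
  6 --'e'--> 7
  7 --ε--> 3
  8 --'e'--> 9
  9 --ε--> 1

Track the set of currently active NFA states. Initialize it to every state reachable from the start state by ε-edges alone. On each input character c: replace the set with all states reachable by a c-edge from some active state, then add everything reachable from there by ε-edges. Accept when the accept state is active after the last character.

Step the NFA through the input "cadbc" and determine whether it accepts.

initial (ε-close {0}): {0,2,4,6,8}
'c' @ 1: {}  — no active states
rest 'adbc' ignored (set empty)
end set {} — state 1 not in

Answer: REJECT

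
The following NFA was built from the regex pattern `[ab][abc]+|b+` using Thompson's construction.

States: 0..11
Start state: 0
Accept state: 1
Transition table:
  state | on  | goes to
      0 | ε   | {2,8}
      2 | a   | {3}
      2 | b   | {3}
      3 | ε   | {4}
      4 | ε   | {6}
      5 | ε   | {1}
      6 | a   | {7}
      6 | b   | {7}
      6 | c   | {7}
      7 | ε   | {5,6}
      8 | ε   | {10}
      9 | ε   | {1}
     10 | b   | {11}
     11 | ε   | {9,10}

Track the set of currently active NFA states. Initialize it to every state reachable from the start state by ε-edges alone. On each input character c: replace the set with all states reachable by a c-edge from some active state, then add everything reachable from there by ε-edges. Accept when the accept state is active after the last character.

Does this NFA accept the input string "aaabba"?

initial (ε-close {0}): {0,2,8,10}
'a' @ 1: {3,4,6}
'a' @ 2: {1,5,6,7}  ✓accept
'a' @ 3: {1,5,6,7}  ✓accept
'b' @ 4: {1,5,6,7}  ✓accept
'b' @ 5: {1,5,6,7}  ✓accept
'a' @ 6: {1,5,6,7}  ✓accept
final: {1,5,6,7}; accept 1 in set

Answer: ACCEPT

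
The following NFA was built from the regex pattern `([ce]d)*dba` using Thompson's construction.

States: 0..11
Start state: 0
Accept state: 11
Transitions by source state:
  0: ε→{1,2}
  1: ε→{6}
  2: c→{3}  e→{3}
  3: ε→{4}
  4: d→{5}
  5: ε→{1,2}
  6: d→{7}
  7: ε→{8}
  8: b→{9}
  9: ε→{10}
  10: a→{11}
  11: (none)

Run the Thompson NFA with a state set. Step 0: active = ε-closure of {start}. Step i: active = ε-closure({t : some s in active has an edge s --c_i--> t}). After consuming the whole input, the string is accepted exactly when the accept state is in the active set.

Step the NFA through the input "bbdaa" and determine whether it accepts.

initial (ε-close {0}): {0,1,2,6}
'b' @ 1: {}  — dead — no transitions
rest 'bdaa' ignored (set empty)
after full input: {}  (accept=11 not in)

Answer: REJECT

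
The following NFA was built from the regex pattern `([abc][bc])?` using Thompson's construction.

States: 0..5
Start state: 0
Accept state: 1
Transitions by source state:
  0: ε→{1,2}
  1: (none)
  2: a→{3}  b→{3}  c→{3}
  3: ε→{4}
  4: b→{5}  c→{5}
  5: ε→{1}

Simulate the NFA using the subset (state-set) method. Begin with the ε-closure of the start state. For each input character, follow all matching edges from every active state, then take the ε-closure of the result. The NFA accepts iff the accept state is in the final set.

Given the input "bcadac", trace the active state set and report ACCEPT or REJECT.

S₀ = ε-closure({0}) = {0,1,2}
'b' @ 1: {3,4}
'c' @ 2: {1,5}  [accepting]
'a' @ 3: {}  — state set empty
rest 'dac' ignored (set empty)
final: {}; accept 1 not in set

Answer: REJECT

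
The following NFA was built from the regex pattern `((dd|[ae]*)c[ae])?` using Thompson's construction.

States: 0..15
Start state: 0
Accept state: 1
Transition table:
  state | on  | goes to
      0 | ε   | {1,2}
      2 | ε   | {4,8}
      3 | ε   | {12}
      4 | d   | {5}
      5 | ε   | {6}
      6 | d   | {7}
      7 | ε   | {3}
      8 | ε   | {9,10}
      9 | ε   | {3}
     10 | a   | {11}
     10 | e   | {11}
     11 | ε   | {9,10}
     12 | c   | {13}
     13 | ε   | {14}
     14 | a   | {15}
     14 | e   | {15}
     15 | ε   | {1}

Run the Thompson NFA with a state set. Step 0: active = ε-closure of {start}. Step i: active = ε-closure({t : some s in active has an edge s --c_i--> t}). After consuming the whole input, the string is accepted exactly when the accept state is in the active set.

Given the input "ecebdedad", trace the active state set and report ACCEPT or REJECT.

Answer: REJECT

Steps:
S₀ = ε-closure({0}) = {0,1,2,3,4,8,9,10,12}
'e' @ 1: {3,9,10,11,12}
'c' @ 2: {13,14}
'e' @ 3: {1,15}  (accept∈set)
'b' @ 4: {}  — state set empty
rest 'dedad' ignored (set empty)
final: {}; accept 1 not in set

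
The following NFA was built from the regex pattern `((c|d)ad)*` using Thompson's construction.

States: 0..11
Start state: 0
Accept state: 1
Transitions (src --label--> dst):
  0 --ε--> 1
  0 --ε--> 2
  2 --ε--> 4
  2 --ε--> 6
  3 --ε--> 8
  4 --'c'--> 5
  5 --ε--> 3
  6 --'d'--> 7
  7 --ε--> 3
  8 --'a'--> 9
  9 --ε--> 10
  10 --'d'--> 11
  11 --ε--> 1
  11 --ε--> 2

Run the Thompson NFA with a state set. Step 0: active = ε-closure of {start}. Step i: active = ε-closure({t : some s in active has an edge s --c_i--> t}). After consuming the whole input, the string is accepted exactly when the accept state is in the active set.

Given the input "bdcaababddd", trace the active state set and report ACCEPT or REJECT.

Answer: REJECT

Trace:
S₀ = ε-closure({0}) = {0,1,2,4,6}
'b' @ 1: {}  — dead — no transitions
rest 'dcaababddd' ignored (set empty)
after full input: {}  (accept=1 not in)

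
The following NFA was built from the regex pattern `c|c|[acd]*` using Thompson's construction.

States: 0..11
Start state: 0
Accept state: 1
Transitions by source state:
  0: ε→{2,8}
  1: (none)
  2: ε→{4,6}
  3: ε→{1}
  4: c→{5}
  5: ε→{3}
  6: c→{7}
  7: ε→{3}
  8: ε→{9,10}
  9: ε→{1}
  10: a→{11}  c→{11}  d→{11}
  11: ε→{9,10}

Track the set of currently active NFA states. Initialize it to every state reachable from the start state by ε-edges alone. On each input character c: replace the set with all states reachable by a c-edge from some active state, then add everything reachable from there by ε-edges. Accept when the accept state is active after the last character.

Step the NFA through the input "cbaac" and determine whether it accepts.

S₀ = ε-closure({0}) = {0,1,2,4,6,8,9,10}
'c' @ 1: {1,3,5,7,9,10,11}  ✓accept
'b' @ 2: {}  — no active states
rest 'aac' ignored (set empty)
after full input: {}  (accept=1 not in)

Answer: REJECT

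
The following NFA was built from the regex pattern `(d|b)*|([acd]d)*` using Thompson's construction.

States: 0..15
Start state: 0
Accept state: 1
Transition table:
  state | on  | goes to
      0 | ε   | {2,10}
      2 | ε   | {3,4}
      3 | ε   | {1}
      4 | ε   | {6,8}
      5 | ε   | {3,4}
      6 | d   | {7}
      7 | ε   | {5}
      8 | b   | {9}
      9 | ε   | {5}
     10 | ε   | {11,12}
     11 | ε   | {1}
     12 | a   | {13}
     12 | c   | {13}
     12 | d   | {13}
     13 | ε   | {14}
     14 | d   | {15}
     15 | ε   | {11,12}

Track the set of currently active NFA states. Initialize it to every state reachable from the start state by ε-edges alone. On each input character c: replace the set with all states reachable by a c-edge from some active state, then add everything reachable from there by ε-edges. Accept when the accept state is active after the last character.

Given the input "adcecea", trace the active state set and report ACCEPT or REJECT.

Answer: REJECT

Steps:
start: ε-closure({0}) = {0,1,2,3,4,6,8,10,11,12}
'a' @ 1: {13,14}
'd' @ 2: {1,11,12,15}  (accept∈set)
'c' @ 3: {13,14}
'e' @ 4: {}  — state set empty
rest 'cea' ignored (set empty)
after full input: {}  (accept=1 not in)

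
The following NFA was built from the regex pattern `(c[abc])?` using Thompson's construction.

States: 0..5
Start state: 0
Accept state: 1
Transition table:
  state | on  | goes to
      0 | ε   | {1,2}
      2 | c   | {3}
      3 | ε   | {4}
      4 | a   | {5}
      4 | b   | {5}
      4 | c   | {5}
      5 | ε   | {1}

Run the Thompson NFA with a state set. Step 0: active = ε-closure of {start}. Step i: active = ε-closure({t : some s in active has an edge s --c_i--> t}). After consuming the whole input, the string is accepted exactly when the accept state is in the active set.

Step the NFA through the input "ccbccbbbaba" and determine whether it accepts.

start: ε-closure({0}) = {0,1,2}
'c' @ 1: {3,4}
'c' @ 2: {1,5}  [accepting]
'b' @ 3: {}  — dead — no transitions
rest 'ccbbbaba' ignored (set empty)
final: {}; accept 1 not in set

Answer: REJECT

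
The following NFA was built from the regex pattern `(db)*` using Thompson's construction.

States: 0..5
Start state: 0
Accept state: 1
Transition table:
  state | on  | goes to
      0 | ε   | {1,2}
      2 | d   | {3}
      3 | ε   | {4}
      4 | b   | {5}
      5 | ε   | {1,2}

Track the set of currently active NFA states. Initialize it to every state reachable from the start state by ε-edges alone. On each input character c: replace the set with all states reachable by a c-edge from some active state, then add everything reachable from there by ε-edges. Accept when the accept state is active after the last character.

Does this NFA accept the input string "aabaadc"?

initial (ε-close {0}): {0,1,2}
'a' @ 1: {}  — no active states
rest 'abaadc' ignored (set empty)
end set {} — state 1 not in

Answer: REJECT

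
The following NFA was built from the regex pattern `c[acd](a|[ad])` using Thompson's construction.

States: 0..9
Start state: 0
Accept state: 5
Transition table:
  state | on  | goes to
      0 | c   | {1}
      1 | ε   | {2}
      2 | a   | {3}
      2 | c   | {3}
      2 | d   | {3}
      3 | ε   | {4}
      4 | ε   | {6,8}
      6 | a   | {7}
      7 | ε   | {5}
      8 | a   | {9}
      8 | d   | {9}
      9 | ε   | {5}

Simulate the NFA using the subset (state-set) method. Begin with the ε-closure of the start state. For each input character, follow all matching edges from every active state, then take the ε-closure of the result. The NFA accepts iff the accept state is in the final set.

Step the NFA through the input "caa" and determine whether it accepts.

initial (ε-close {0}): {0}
'c' @ 1: {1,2}
'a' @ 2: {3,4,6,8}
'a' @ 3: {5,7,9}  ✓accept
end set {5,7,9} — state 5 in

Answer: ACCEPT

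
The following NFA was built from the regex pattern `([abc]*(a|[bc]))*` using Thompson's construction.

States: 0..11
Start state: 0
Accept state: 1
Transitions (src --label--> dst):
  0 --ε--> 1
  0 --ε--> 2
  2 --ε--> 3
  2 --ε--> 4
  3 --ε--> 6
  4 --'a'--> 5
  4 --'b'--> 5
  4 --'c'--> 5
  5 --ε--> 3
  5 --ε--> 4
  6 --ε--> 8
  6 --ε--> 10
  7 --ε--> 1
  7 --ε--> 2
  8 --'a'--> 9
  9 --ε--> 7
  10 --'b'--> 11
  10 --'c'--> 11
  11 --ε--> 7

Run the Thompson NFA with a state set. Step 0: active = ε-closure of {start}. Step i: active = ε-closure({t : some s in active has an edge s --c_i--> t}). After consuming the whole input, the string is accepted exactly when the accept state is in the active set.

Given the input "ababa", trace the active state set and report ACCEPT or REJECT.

Answer: ACCEPT

Steps:
S₀ = ε-closure({0}) = {0,1,2,3,4,6,8,10}
'a' @ 1: {1,2,3,4,5,6,7,8,9,10}  [accepting]
'b' @ 2: {1,2,3,4,5,6,7,8,10,11}  [accepting]
'a' @ 3: {1,2,3,4,5,6,7,8,9,10}  [accepting]
'b' @ 4: {1,2,3,4,5,6,7,8,10,11}  [accepting]
'a' @ 5: {1,2,3,4,5,6,7,8,9,10}  [accepting]
end set {1,2,3,4,5,6,7,8,9,10} — state 1 in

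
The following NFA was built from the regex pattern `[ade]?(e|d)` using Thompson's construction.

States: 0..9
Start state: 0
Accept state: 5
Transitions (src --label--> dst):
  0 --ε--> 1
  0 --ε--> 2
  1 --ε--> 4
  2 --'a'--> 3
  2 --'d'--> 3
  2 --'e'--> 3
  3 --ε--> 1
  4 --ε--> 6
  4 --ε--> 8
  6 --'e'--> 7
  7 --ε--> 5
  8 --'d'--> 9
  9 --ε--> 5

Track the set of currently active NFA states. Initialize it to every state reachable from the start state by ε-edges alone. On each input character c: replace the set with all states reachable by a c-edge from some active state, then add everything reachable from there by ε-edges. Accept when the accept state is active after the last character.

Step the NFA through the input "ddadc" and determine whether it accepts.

Answer: REJECT

Derivation:
initial (ε-close {0}): {0,1,2,4,6,8}
'd' @ 1: {1,3,4,5,6,8,9}  (accept∈set)
'd' @ 2: {5,9}  (accept∈set)
'a' @ 3: {}  — state set empty
rest 'dc' ignored (set empty)
end set {} — state 5 not in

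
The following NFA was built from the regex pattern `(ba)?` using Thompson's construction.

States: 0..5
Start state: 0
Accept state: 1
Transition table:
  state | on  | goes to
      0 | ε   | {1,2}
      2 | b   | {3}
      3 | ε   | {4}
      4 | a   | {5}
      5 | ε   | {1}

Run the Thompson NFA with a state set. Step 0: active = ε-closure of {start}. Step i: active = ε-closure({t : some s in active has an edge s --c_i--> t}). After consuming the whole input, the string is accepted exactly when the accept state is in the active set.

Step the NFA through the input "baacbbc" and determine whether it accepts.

Answer: REJECT

Trace:
initial (ε-close {0}): {0,1,2}
'b' @ 1: {3,4}
'a' @ 2: {1,5}  ✓accept
'a' @ 3: {}  — no active states
rest 'cbbc' ignored (set empty)
end set {} — state 1 not in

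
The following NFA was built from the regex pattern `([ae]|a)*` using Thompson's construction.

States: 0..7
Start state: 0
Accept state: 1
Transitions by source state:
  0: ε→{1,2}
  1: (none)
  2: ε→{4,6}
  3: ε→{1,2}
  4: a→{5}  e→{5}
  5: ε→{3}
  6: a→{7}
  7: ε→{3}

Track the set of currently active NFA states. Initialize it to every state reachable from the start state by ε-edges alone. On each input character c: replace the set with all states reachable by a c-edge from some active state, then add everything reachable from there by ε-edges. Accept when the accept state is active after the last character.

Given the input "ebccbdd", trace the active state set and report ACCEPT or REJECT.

Answer: REJECT

Steps:
start: ε-closure({0}) = {0,1,2,4,6}
'e' @ 1: {1,2,3,4,5,6}  (accept∈set)
'b' @ 2: {}  — state set empty
rest 'ccbdd' ignored (set empty)
after full input: {}  (accept=1 not in)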